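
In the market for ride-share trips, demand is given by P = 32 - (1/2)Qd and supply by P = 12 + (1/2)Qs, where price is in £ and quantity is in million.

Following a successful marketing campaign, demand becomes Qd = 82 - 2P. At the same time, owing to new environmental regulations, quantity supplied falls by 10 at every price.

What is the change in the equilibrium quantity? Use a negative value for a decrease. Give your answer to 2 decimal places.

Before the shock: 64 - 2P = 2P - 24 ⇒ 88 = 4P ⇒ P = 22, Q = 20.
The new curves are Qd = 82 - 2P (demand) and Qs = 2P - 34 (supply).
New equilibrium: 82 - 2P = 2P - 34 ⇒ 116 = 4P ⇒ P = 29, Q = 24.
ΔQ = 24 − 20 = +4.00.

+4.00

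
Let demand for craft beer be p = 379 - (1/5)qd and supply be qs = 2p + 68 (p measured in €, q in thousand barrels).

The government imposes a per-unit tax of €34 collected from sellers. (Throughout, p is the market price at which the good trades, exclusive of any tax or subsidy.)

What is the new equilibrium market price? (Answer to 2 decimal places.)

Solve the original market: 1895 - 5p = 2p + 68, hence p = 261 and q = 590.
Since sellers keep the price net of the tax, the effective supply curve becomes qs = 2p.
Clearing the new market: 1895 - 5p = 2p, so p = 1895/7 ≈ 270.7143 and q = 3790/7 ≈ 541.4286.

270.71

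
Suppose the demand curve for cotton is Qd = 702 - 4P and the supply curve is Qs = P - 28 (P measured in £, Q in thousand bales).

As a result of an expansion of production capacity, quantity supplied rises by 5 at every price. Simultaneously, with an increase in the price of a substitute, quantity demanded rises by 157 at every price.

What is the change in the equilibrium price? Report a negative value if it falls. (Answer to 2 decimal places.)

Solve the original market: 702 - 4P = P - 28, hence P = 146 and Q = 118.
The new curves are Qd = 859 - 4P (demand) and Qs = P - 23 (supply).
Clearing the new market: 859 - 4P = P - 23, so P = 176.4 and Q = 153.4.
ΔP = 176.4 − 146 = +30.40.

+30.40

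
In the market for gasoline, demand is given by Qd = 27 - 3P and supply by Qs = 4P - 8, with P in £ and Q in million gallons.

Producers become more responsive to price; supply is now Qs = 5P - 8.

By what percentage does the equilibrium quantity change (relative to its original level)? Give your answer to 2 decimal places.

+15.63

Before the shock: 27 - 3P = 4P - 8 ⇒ 35 = 7P ⇒ P = 5, Q = 12.
The new curves are Qd = 27 - 3P (demand) and Qs = 5P - 8 (supply).
Setting them equal: 27 - 3P = 5P - 8 → 35 = 8P, so P = 4.375 and Q = 13.875.
%ΔQ = (13.875 − 12) / 12 × 100 = +15.63%.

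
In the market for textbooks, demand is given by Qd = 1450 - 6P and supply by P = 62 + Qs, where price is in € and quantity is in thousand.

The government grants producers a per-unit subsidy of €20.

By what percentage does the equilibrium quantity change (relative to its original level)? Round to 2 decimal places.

Before the shock: 1450 - 6P = P - 62 ⇒ 1512 = 7P ⇒ P = 216, Q = 154.
Since sellers receive the price plus the subsidy, the effective supply curve becomes Qs = P - 42.
Equate the new curves: 1450 - 6P = P - 42, giving 1492 = 7P, P = 1492/7 ≈ 213.1429, Q = 1198/7 ≈ 171.1429.
%ΔQ = (171.1429 − 154) / 154 × 100 = +11.13%.

+11.13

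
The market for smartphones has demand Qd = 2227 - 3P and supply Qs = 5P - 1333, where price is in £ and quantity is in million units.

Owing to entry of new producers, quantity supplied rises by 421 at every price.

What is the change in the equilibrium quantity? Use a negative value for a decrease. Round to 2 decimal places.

+157.88

Before the shock: 2227 - 3P = 5P - 1333 ⇒ 3560 = 8P ⇒ P = 445, Q = 892.
After the shift, demand is Qd = 2227 - 3P and supply is Qs = 5P - 912.
Clearing the new market: 2227 - 3P = 5P - 912, so P = 392.375 and Q = 1049.875.
ΔQ = 1049.875 − 892 = +157.88.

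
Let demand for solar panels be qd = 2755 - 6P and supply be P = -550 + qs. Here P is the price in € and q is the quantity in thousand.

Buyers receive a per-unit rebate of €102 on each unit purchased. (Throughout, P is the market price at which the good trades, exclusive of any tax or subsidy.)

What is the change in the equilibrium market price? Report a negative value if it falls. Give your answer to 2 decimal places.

+87.43

Original equilibrium: 2755 - 6P = P + 550 gives 2205 = 7P, so P = 315 and q = 865.
Since buyers' out-of-pocket price is the market price minus the rebate, the effective demand curve becomes qd = 3367 - 6P.
Equate the new curves: 3367 - 6P = P + 550, giving 2817 = 7P, P = 2817/7 ≈ 402.4286, q = 6667/7 ≈ 952.4286.
ΔP = 402.4286 − 315 = +87.43.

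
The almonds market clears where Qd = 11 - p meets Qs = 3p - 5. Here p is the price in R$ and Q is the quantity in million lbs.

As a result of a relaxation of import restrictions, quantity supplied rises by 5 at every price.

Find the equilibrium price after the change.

2.75

Before the shock: 11 - p = 3p - 5 ⇒ 16 = 4p ⇒ p = 4, Q = 7.
The shock moves the curves to Qd = 11 - p and Qs = 3p.
New equilibrium: 11 - p = 3p ⇒ 11 = 4p ⇒ p = 2.75, Q = 8.25.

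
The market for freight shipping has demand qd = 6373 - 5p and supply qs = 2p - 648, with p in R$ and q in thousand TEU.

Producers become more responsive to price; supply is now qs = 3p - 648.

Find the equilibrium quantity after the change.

1984.875

Solve the original market: 6373 - 5p = 2p - 648, hence p = 1003 and q = 1358.
The shock moves the curves to qd = 6373 - 5p and qs = 3p - 648.
Clearing the new market: 6373 - 5p = 3p - 648, so p = 877.625 and q = 1984.875.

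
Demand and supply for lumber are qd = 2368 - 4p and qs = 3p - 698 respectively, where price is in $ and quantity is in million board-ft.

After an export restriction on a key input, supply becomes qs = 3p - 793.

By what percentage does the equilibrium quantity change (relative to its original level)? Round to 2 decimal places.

-8.81

Solve the original market: 2368 - 4p = 3p - 698, hence p = 438 and q = 616.
After the shift, demand is qd = 2368 - 4p and supply is qs = 3p - 793.
Equate the new curves: 2368 - 4p = 3p - 793, giving 3161 = 7p, p = 3161/7 ≈ 451.5714, q = 3932/7 ≈ 561.7143.
%Δq = (561.7143 − 616) / 616 × 100 = -8.81%.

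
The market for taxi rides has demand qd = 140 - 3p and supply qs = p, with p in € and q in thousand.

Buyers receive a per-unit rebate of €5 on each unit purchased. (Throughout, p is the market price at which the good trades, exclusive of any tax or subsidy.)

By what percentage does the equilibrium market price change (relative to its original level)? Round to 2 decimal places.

Original equilibrium: 140 - 3p = p gives 140 = 4p, so p = 35 and q = 35.
Since buyers' out-of-pocket price is the market price minus the rebate, the effective demand curve becomes qd = 155 - 3p.
Equate the new curves: 155 - 3p = p, giving 155 = 4p, p = 38.75, q = 38.75.
%Δp = (38.75 − 35) / 35 × 100 = +10.71%.

+10.71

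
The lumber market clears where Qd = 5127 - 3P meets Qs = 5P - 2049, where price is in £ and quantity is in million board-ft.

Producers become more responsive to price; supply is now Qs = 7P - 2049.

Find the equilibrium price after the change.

Solve the original market: 5127 - 3P = 5P - 2049, hence P = 897 and Q = 2436.
With the change applied: demand Qd = 5127 - 3P, supply Qs = 7P - 2049.
Setting them equal: 5127 - 3P = 7P - 2049 → 7176 = 10P, so P = 717.6 and Q = 2974.2.

717.6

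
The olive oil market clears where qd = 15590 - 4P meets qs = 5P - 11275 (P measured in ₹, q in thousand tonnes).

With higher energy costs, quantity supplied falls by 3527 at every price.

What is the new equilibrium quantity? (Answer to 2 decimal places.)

Initially, 15590 - 4P = 5P - 11275, so 26865 = 9P and P = 2985, q = 3650.
After the shift, demand is qd = 15590 - 4P and supply is qs = 5P - 14802.
New equilibrium: 15590 - 4P = 5P - 14802 ⇒ 30392 = 9P ⇒ P = 30392/9 ≈ 3376.8889, q = 18742/9 ≈ 2082.4444.

2082.44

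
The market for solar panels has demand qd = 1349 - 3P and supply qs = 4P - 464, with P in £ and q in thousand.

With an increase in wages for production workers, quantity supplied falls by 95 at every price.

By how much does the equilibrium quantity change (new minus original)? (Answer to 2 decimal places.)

-40.71

Solve the original market: 1349 - 3P = 4P - 464, hence P = 259 and q = 572.
The shock moves the curves to qd = 1349 - 3P and qs = 4P - 559.
Equate the new curves: 1349 - 3P = 4P - 559, giving 1908 = 7P, P = 1908/7 ≈ 272.5714, q = 3719/7 ≈ 531.2857.
Δq = 531.2857 − 572 = -40.71.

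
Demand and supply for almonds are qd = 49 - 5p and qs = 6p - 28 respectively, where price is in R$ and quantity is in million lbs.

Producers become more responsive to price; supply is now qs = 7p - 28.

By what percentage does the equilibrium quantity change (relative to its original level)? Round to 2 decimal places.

Initially, 49 - 5p = 6p - 28, so 77 = 11p and p = 7, q = 14.
After the shift, demand is qd = 49 - 5p and supply is qs = 7p - 28.
Clearing the new market: 49 - 5p = 7p - 28, so p = 77/12 ≈ 6.4167 and q = 203/12 ≈ 16.9167.
%Δq = (16.9167 − 14) / 14 × 100 = +20.83%.

+20.83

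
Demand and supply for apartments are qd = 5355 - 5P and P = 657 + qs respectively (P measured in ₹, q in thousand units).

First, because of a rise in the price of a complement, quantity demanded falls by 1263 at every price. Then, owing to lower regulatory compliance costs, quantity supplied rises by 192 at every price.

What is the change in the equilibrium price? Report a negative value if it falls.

Before the shock: 5355 - 5P = P - 657 ⇒ 6012 = 6P ⇒ P = 1002, q = 345.
After the shift, demand is qd = 4092 - 5P and supply is qs = P - 465.
Setting them equal: 4092 - 5P = P - 465 → 4557 = 6P, so P = 759.5 and q = 294.5.
ΔP = 759.5 − 1002 = -242.5.

-242.5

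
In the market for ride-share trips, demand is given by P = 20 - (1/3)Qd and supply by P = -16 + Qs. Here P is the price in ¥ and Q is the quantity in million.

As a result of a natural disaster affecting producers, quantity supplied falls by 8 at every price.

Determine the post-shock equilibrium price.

Solve the original market: 60 - 3P = P + 16, hence P = 11 and Q = 27.
The shock moves the curves to Qd = 60 - 3P and Qs = P + 8.
Clearing the new market: 60 - 3P = P + 8, so P = 13 and Q = 21.

13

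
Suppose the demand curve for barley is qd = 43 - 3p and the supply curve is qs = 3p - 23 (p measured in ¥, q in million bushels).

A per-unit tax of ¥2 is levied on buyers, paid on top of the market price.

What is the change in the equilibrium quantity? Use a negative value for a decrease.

Initially, 43 - 3p = 3p - 23, so 66 = 6p and p = 11, q = 10.
Since buyers pay the price plus the tax, the effective demand curve becomes qd = 37 - 3p.
Equate the new curves: 37 - 3p = 3p - 23, giving 60 = 6p, p = 10, q = 7.
Δq = 7 − 10 = -3.

-3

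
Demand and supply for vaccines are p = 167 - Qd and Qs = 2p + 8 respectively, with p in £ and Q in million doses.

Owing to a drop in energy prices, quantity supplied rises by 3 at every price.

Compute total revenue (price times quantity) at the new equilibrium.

Solve the original market: 167 - p = 2p + 8, hence p = 53 and Q = 114.
After the shift, demand is Qd = 167 - p and supply is Qs = 2p + 11.
Setting them equal: 167 - p = 2p + 11 → 156 = 3p, so p = 52 and Q = 115.
New expenditure = 52 × 115 = 5980.

5980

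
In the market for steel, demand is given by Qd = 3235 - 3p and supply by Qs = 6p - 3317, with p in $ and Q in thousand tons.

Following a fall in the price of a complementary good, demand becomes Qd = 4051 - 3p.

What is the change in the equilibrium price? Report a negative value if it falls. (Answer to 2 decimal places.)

+90.67

Initially, 3235 - 3p = 6p - 3317, so 6552 = 9p and p = 728, Q = 1051.
The new curves are Qd = 4051 - 3p (demand) and Qs = 6p - 3317 (supply).
Clearing the new market: 4051 - 3p = 6p - 3317, so p = 2456/3 ≈ 818.6667 and Q = 1595.
Δp = 818.6667 − 728 = +90.67.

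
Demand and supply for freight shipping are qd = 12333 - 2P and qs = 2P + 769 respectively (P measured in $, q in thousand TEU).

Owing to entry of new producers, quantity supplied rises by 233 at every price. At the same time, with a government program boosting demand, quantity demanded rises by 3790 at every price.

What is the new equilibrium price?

Before the shock: 12333 - 2P = 2P + 769 ⇒ 11564 = 4P ⇒ P = 2891, q = 6551.
After the shift, demand is qd = 16123 - 2P and supply is qs = 2P + 1002.
Clearing the new market: 16123 - 2P = 2P + 1002, so P = 3780.25 and q = 8562.5.

3780.25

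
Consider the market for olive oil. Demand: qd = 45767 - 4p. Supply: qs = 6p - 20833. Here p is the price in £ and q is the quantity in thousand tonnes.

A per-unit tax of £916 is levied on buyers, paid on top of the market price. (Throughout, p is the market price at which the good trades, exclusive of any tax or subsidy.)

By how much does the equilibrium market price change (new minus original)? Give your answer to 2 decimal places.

Solve the original market: 45767 - 4p = 6p - 20833, hence p = 6660 and q = 19127.
Since buyers pay the price plus the tax, the effective demand curve becomes qd = 42103 - 4p.
Setting them equal: 42103 - 4p = 6p - 20833 → 62936 = 10p, so p = 6293.6 and q = 16928.6.
Δp = 6293.6 − 6660 = -366.40.

-366.40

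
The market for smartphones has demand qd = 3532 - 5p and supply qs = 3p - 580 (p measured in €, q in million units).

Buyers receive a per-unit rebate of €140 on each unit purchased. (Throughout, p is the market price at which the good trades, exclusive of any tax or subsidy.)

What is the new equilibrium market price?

601.5

Initially, 3532 - 5p = 3p - 580, so 4112 = 8p and p = 514, q = 962.
Since buyers' out-of-pocket price is the market price minus the rebate, the effective demand curve becomes qd = 4232 - 5p.
Clearing the new market: 4232 - 5p = 3p - 580, so p = 601.5 and q = 1224.5.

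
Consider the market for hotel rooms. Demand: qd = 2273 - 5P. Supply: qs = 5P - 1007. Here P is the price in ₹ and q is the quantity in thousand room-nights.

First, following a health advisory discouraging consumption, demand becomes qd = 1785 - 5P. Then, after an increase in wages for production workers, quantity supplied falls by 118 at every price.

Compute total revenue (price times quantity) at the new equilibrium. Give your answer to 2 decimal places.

96030.00

Original equilibrium: 2273 - 5P = 5P - 1007 gives 3280 = 10P, so P = 328 and q = 633.
The shock moves the curves to qd = 1785 - 5P and qs = 5P - 1125.
Setting them equal: 1785 - 5P = 5P - 1125 → 2910 = 10P, so P = 291 and q = 330.
New expenditure = 291 × 330 = 96030.00.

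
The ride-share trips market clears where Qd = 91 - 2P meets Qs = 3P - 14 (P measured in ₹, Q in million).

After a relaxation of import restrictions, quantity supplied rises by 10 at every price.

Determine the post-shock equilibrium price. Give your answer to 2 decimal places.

Solve the original market: 91 - 2P = 3P - 14, hence P = 21 and Q = 49.
After the shift, demand is Qd = 91 - 2P and supply is Qs = 3P - 4.
Clearing the new market: 91 - 2P = 3P - 4, so P = 19 and Q = 53.

19.00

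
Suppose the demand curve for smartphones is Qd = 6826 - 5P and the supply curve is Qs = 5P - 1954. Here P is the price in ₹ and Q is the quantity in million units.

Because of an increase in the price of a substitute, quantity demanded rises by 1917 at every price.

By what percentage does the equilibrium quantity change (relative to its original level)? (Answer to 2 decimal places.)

+39.35

Initially, 6826 - 5P = 5P - 1954, so 8780 = 10P and P = 878, Q = 2436.
The shock moves the curves to Qd = 8743 - 5P and Qs = 5P - 1954.
New equilibrium: 8743 - 5P = 5P - 1954 ⇒ 10697 = 10P ⇒ P = 1069.7, Q = 3394.5.
%ΔQ = (3394.5 − 2436) / 2436 × 100 = +39.35%.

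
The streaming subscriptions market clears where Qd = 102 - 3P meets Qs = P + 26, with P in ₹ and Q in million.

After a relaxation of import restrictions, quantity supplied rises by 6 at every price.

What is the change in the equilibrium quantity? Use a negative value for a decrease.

+4.5

Original equilibrium: 102 - 3P = P + 26 gives 76 = 4P, so P = 19 and Q = 45.
With the change applied: demand Qd = 102 - 3P, supply Qs = P + 32.
Equate the new curves: 102 - 3P = P + 32, giving 70 = 4P, P = 17.5, Q = 49.5.
ΔQ = 49.5 − 45 = +4.5.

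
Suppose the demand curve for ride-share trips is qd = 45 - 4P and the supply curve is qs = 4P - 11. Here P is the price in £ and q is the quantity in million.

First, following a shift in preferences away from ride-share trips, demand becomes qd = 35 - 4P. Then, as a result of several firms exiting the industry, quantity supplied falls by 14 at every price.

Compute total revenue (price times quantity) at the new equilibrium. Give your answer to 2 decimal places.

Solve the original market: 45 - 4P = 4P - 11, hence P = 7 and q = 17.
After the shift, demand is qd = 35 - 4P and supply is qs = 4P - 25.
New equilibrium: 35 - 4P = 4P - 25 ⇒ 60 = 8P ⇒ P = 7.5, q = 5.
New expenditure = 7.5 × 5 = 37.50.

37.50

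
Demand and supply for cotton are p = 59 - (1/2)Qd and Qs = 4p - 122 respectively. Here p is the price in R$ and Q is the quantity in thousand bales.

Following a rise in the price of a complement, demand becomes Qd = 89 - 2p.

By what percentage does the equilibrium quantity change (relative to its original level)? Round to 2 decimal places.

Before the shock: 118 - 2p = 4p - 122 ⇒ 240 = 6p ⇒ p = 40, Q = 38.
With the change applied: demand Qd = 89 - 2p, supply Qs = 4p - 122.
New equilibrium: 89 - 2p = 4p - 122 ⇒ 211 = 6p ⇒ p = 211/6 ≈ 35.1667, Q = 56/3 ≈ 18.6667.
%ΔQ = (18.6667 − 38) / 38 × 100 = -50.88%.

-50.88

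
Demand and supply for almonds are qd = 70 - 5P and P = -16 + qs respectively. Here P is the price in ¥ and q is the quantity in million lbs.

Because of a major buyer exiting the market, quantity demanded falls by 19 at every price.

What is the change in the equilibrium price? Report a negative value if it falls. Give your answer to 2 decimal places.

Initially, 70 - 5P = P + 16, so 54 = 6P and P = 9, q = 25.
With the change applied: demand qd = 51 - 5P, supply qs = P + 16.
Clearing the new market: 51 - 5P = P + 16, so P = 35/6 ≈ 5.8333 and q = 131/6 ≈ 21.8333.
ΔP = 5.8333 − 9 = -3.17.

-3.17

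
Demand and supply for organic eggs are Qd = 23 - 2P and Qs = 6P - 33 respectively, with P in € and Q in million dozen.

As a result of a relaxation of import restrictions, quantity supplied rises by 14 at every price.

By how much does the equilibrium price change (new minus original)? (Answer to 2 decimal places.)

Original equilibrium: 23 - 2P = 6P - 33 gives 56 = 8P, so P = 7 and Q = 9.
With the change applied: demand Qd = 23 - 2P, supply Qs = 6P - 19.
Setting them equal: 23 - 2P = 6P - 19 → 42 = 8P, so P = 5.25 and Q = 12.5.
ΔP = 5.25 − 7 = -1.75.

-1.75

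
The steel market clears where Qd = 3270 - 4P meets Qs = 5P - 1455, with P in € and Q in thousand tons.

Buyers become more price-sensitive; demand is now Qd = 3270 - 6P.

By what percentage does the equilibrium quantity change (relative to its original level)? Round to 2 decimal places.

-40.79

Initially, 3270 - 4P = 5P - 1455, so 4725 = 9P and P = 525, Q = 1170.
After the shift, demand is Qd = 3270 - 6P and supply is Qs = 5P - 1455.
New equilibrium: 3270 - 6P = 5P - 1455 ⇒ 4725 = 11P ⇒ P = 4725/11 ≈ 429.5455, Q = 7620/11 ≈ 692.7273.
%ΔQ = (692.7273 − 1170) / 1170 × 100 = -40.79%.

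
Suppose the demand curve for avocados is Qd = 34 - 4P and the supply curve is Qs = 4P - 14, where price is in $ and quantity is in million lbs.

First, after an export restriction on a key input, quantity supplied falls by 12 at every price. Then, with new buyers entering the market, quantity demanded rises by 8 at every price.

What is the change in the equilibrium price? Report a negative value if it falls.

+2.5

Original equilibrium: 34 - 4P = 4P - 14 gives 48 = 8P, so P = 6 and Q = 10.
The shock moves the curves to Qd = 42 - 4P and Qs = 4P - 26.
Setting them equal: 42 - 4P = 4P - 26 → 68 = 8P, so P = 8.5 and Q = 8.
ΔP = 8.5 − 6 = +2.5.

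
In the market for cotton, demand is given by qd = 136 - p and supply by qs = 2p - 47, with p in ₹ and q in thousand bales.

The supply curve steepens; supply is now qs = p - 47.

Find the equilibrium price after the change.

91.5

Initially, 136 - p = 2p - 47, so 183 = 3p and p = 61, q = 75.
The shock moves the curves to qd = 136 - p and qs = p - 47.
Clearing the new market: 136 - p = p - 47, so p = 91.5 and q = 44.5.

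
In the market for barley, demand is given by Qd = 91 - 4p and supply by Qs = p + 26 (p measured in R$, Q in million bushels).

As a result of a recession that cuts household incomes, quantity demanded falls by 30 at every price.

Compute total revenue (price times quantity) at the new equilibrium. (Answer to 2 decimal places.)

Original equilibrium: 91 - 4p = p + 26 gives 65 = 5p, so p = 13 and Q = 39.
The new curves are Qd = 61 - 4p (demand) and Qs = p + 26 (supply).
Clearing the new market: 61 - 4p = p + 26, so p = 7 and Q = 33.
New expenditure = 7 × 33 = 231.00.

231.00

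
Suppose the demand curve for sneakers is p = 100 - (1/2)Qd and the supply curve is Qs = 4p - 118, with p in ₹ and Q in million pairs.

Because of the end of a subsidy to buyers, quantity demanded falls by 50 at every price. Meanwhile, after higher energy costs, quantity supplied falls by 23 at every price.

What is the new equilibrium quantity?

Before the shock: 200 - 2p = 4p - 118 ⇒ 318 = 6p ⇒ p = 53, Q = 94.
After the shift, demand is Qd = 150 - 2p and supply is Qs = 4p - 141.
Equate the new curves: 150 - 2p = 4p - 141, giving 291 = 6p, p = 48.5, Q = 53.

53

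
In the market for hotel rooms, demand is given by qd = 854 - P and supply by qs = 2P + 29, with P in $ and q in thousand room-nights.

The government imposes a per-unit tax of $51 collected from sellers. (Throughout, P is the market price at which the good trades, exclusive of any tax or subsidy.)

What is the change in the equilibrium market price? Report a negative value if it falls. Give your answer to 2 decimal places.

Original equilibrium: 854 - P = 2P + 29 gives 825 = 3P, so P = 275 and q = 579.
Since sellers keep the price net of the tax, the effective supply curve becomes qs = 2P - 73.
New equilibrium: 854 - P = 2P - 73 ⇒ 927 = 3P ⇒ P = 309, q = 545.
ΔP = 309 − 275 = +34.00.

+34.00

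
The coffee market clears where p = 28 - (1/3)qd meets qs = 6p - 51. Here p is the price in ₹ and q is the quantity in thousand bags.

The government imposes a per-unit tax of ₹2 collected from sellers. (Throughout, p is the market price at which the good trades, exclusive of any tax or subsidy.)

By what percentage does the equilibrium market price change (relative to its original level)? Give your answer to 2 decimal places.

+8.89

Solve the original market: 84 - 3p = 6p - 51, hence p = 15 and q = 39.
Since sellers keep the price net of the tax, the effective supply curve becomes qs = 6p - 63.
Equate the new curves: 84 - 3p = 6p - 63, giving 147 = 9p, p = 49/3 ≈ 16.3333, q = 35.
%Δp = (16.3333 − 15) / 15 × 100 = +8.89%.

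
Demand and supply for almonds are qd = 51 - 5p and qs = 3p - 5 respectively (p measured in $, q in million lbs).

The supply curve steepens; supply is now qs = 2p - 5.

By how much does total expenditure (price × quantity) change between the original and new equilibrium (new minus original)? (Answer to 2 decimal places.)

-24.00

Original equilibrium: 51 - 5p = 3p - 5 gives 56 = 8p, so p = 7 and q = 16.
The new curves are qd = 51 - 5p (demand) and qs = 2p - 5 (supply).
New equilibrium: 51 - 5p = 2p - 5 ⇒ 56 = 7p ⇒ p = 8, q = 11.
Expenditure moves from 7×16 = 112 to 8×11 = 88; change = -24.00.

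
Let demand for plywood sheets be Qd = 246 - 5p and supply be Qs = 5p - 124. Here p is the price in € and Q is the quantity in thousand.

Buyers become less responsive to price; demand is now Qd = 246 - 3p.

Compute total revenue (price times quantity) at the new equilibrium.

4960.3125

Before the shock: 246 - 5p = 5p - 124 ⇒ 370 = 10p ⇒ p = 37, Q = 61.
The new curves are Qd = 246 - 3p (demand) and Qs = 5p - 124 (supply).
New equilibrium: 246 - 3p = 5p - 124 ⇒ 370 = 8p ⇒ p = 46.25, Q = 107.25.
New expenditure = 46.25 × 107.25 = 4960.3125.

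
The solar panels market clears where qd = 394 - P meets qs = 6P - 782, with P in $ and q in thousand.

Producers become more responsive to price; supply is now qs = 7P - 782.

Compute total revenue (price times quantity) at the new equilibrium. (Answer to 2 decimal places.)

Original equilibrium: 394 - P = 6P - 782 gives 1176 = 7P, so P = 168 and q = 226.
With the change applied: demand qd = 394 - P, supply qs = 7P - 782.
Setting them equal: 394 - P = 7P - 782 → 1176 = 8P, so P = 147 and q = 247.
New expenditure = 147 × 247 = 36309.00.

36309.00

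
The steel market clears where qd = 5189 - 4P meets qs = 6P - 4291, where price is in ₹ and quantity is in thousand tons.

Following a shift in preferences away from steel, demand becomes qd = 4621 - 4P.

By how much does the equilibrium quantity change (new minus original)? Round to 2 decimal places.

Before the shock: 5189 - 4P = 6P - 4291 ⇒ 9480 = 10P ⇒ P = 948, q = 1397.
The shock moves the curves to qd = 4621 - 4P and qs = 6P - 4291.
Clearing the new market: 4621 - 4P = 6P - 4291, so P = 891.2 and q = 1056.2.
Δq = 1056.2 − 1397 = -340.80.

-340.80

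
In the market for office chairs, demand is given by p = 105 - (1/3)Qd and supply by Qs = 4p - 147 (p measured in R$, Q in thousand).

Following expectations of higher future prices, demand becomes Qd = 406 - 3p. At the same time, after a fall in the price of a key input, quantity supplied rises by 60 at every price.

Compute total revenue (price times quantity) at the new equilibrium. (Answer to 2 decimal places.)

13713.45

Original equilibrium: 315 - 3p = 4p - 147 gives 462 = 7p, so p = 66 and Q = 117.
With the change applied: demand Qd = 406 - 3p, supply Qs = 4p - 87.
New equilibrium: 406 - 3p = 4p - 87 ⇒ 493 = 7p ⇒ p = 493/7 ≈ 70.4286, Q = 1363/7 ≈ 194.7143.
New expenditure = 70.4286 × 194.7143 = 13713.45.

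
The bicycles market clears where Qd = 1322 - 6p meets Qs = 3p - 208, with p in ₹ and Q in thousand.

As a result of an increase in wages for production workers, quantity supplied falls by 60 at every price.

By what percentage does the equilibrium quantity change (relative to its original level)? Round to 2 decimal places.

Solve the original market: 1322 - 6p = 3p - 208, hence p = 170 and Q = 302.
After the shift, demand is Qd = 1322 - 6p and supply is Qs = 3p - 268.
New equilibrium: 1322 - 6p = 3p - 268 ⇒ 1590 = 9p ⇒ p = 530/3 ≈ 176.6667, Q = 262.
%ΔQ = (262 − 302) / 302 × 100 = -13.25%.

-13.25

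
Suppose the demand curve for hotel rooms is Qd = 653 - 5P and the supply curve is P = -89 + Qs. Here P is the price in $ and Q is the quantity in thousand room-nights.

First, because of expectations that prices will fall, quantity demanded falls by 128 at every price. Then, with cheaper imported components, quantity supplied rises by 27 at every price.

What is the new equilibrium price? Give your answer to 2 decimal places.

68.17

Initially, 653 - 5P = P + 89, so 564 = 6P and P = 94, Q = 183.
The new curves are Qd = 525 - 5P (demand) and Qs = P + 116 (supply).
Setting them equal: 525 - 5P = P + 116 → 409 = 6P, so P = 409/6 ≈ 68.1667 and Q = 1105/6 ≈ 184.1667.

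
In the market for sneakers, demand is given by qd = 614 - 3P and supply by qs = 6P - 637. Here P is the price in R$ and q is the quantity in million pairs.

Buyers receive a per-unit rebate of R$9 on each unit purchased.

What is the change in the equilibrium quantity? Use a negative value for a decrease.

Original equilibrium: 614 - 3P = 6P - 637 gives 1251 = 9P, so P = 139 and q = 197.
Since buyers' out-of-pocket price is the market price minus the rebate, the effective demand curve becomes qd = 641 - 3P.
Clearing the new market: 641 - 3P = 6P - 637, so P = 142 and q = 215.
Δq = 215 − 197 = +18.

+18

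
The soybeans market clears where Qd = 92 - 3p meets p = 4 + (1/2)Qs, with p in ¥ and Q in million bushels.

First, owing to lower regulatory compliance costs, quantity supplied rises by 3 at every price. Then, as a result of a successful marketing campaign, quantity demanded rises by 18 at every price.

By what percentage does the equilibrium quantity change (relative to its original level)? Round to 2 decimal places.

Initially, 92 - 3p = 2p - 8, so 100 = 5p and p = 20, Q = 32.
After the shift, demand is Qd = 110 - 3p and supply is Qs = 2p - 5.
Setting them equal: 110 - 3p = 2p - 5 → 115 = 5p, so p = 23 and Q = 41.
%ΔQ = (41 − 32) / 32 × 100 = +28.13%.

+28.13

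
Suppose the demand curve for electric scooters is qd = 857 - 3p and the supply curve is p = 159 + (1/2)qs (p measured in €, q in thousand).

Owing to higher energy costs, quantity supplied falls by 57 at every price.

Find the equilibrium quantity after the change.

Solve the original market: 857 - 3p = 2p - 318, hence p = 235 and q = 152.
After the shift, demand is qd = 857 - 3p and supply is qs = 2p - 375.
Equate the new curves: 857 - 3p = 2p - 375, giving 1232 = 5p, p = 246.4, q = 117.8.

117.8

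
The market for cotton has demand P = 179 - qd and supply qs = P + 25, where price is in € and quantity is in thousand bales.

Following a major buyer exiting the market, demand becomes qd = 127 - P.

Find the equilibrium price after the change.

Solve the original market: 179 - P = P + 25, hence P = 77 and q = 102.
The shock moves the curves to qd = 127 - P and qs = P + 25.
New equilibrium: 127 - P = P + 25 ⇒ 102 = 2P ⇒ P = 51, q = 76.

51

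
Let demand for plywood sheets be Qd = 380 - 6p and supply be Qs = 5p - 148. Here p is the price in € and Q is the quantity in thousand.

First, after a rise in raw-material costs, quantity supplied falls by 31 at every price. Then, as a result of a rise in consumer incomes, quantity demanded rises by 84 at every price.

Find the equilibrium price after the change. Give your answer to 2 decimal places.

Solve the original market: 380 - 6p = 5p - 148, hence p = 48 and Q = 92.
With the change applied: demand Qd = 464 - 6p, supply Qs = 5p - 179.
Setting them equal: 464 - 6p = 5p - 179 → 643 = 11p, so p = 643/11 ≈ 58.4545 and Q = 1246/11 ≈ 113.2727.

58.45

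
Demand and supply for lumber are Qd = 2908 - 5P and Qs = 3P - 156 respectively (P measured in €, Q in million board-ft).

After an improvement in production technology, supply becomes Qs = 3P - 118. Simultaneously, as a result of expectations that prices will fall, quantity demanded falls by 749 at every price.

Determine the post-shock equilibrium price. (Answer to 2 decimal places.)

284.63

Before the shock: 2908 - 5P = 3P - 156 ⇒ 3064 = 8P ⇒ P = 383, Q = 993.
The new curves are Qd = 2159 - 5P (demand) and Qs = 3P - 118 (supply).
Setting them equal: 2159 - 5P = 3P - 118 → 2277 = 8P, so P = 284.625 and Q = 735.875.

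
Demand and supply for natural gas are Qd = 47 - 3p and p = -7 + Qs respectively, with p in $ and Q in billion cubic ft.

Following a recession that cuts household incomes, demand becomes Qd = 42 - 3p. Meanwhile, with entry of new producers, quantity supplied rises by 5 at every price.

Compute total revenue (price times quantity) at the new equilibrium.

146.25

Solve the original market: 47 - 3p = p + 7, hence p = 10 and Q = 17.
The shock moves the curves to Qd = 42 - 3p and Qs = p + 12.
Clearing the new market: 42 - 3p = p + 12, so p = 7.5 and Q = 19.5.
New expenditure = 7.5 × 19.5 = 146.25.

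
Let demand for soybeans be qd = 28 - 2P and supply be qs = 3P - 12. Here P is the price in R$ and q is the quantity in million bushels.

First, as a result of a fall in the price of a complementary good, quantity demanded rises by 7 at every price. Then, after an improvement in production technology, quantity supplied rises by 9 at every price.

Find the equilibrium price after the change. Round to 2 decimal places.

7.60

Solve the original market: 28 - 2P = 3P - 12, hence P = 8 and q = 12.
The shock moves the curves to qd = 35 - 2P and qs = 3P - 3.
Equate the new curves: 35 - 2P = 3P - 3, giving 38 = 5P, P = 7.6, q = 19.8.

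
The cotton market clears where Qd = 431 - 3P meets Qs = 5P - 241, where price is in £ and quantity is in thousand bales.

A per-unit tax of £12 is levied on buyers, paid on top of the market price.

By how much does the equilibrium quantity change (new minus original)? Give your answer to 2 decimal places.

-22.50

Original equilibrium: 431 - 3P = 5P - 241 gives 672 = 8P, so P = 84 and Q = 179.
Since buyers pay the price plus the tax, the effective demand curve becomes Qd = 395 - 3P.
Equate the new curves: 395 - 3P = 5P - 241, giving 636 = 8P, P = 79.5, Q = 156.5.
ΔQ = 156.5 − 179 = -22.50.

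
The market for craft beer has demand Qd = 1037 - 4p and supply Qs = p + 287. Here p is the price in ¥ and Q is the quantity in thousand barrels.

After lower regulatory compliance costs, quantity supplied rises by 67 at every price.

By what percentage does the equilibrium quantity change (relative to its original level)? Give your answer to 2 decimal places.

+12.27

Solve the original market: 1037 - 4p = p + 287, hence p = 150 and Q = 437.
The new curves are Qd = 1037 - 4p (demand) and Qs = p + 354 (supply).
Setting them equal: 1037 - 4p = p + 354 → 683 = 5p, so p = 136.6 and Q = 490.6.
%ΔQ = (490.6 − 437) / 437 × 100 = +12.27%.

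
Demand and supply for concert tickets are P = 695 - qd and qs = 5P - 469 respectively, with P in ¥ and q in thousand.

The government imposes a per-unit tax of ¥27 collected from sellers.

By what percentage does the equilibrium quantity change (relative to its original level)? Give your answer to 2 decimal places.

Original equilibrium: 695 - P = 5P - 469 gives 1164 = 6P, so P = 194 and q = 501.
Since sellers keep the price net of the tax, the effective supply curve becomes qs = 5P - 604.
New equilibrium: 695 - P = 5P - 604 ⇒ 1299 = 6P ⇒ P = 216.5, q = 478.5.
%Δq = (478.5 − 501) / 501 × 100 = -4.49%.

-4.49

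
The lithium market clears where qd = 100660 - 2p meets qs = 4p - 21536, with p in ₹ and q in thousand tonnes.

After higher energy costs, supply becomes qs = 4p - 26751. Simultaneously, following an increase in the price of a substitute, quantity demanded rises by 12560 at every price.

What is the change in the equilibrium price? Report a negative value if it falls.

+2962.5

Initially, 100660 - 2p = 4p - 21536, so 122196 = 6p and p = 20366, q = 59928.
After the shift, demand is qd = 113220 - 2p and supply is qs = 4p - 26751.
Setting them equal: 113220 - 2p = 4p - 26751 → 139971 = 6p, so p = 23328.5 and q = 66563.
Δp = 23328.5 − 20366 = +2962.5.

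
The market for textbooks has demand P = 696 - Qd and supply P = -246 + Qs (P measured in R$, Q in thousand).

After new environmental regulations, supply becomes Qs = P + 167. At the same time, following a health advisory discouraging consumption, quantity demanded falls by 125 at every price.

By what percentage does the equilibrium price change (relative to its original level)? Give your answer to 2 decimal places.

-10.22

Before the shock: 696 - P = P + 246 ⇒ 450 = 2P ⇒ P = 225, Q = 471.
The new curves are Qd = 571 - P (demand) and Qs = P + 167 (supply).
Clearing the new market: 571 - P = P + 167, so P = 202 and Q = 369.
%ΔP = (202 − 225) / 225 × 100 = -10.22%.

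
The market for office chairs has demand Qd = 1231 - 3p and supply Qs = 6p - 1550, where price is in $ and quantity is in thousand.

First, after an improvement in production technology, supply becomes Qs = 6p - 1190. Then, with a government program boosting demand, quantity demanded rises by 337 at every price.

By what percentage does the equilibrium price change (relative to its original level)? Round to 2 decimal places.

Solve the original market: 1231 - 3p = 6p - 1550, hence p = 309 and Q = 304.
The new curves are Qd = 1568 - 3p (demand) and Qs = 6p - 1190 (supply).
Clearing the new market: 1568 - 3p = 6p - 1190, so p = 2758/9 ≈ 306.4444 and Q = 1946/3 ≈ 648.6667.
%Δp = (306.4444 − 309) / 309 × 100 = -0.83%.

-0.83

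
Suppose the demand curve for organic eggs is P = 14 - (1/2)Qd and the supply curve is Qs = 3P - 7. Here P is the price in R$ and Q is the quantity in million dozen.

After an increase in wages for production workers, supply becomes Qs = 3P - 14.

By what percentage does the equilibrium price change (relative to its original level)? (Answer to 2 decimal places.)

Before the shock: 28 - 2P = 3P - 7 ⇒ 35 = 5P ⇒ P = 7, Q = 14.
With the change applied: demand Qd = 28 - 2P, supply Qs = 3P - 14.
Setting them equal: 28 - 2P = 3P - 14 → 42 = 5P, so P = 8.4 and Q = 11.2.
%ΔP = (8.4 − 7) / 7 × 100 = +20.00%.

+20.00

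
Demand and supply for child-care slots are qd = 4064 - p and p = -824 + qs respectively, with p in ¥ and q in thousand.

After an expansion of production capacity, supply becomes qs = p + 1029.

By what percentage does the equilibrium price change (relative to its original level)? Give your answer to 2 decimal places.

-6.33

Before the shock: 4064 - p = p + 824 ⇒ 3240 = 2p ⇒ p = 1620, q = 2444.
The new curves are qd = 4064 - p (demand) and qs = p + 1029 (supply).
Equate the new curves: 4064 - p = p + 1029, giving 3035 = 2p, p = 1517.5, q = 2546.5.
%Δp = (1517.5 − 1620) / 1620 × 100 = -6.33%.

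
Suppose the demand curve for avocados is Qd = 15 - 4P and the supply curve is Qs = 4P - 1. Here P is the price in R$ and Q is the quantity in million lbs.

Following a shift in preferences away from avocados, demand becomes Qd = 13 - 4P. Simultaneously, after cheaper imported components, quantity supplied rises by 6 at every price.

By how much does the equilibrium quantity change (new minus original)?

+2

Initially, 15 - 4P = 4P - 1, so 16 = 8P and P = 2, Q = 7.
After the shift, demand is Qd = 13 - 4P and supply is Qs = 4P + 5.
Equate the new curves: 13 - 4P = 4P + 5, giving 8 = 8P, P = 1, Q = 9.
ΔQ = 9 − 7 = +2.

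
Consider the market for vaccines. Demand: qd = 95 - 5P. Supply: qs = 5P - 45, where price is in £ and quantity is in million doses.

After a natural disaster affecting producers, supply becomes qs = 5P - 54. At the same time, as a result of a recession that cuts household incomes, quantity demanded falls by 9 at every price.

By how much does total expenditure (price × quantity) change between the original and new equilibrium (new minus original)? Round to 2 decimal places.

Initially, 95 - 5P = 5P - 45, so 140 = 10P and P = 14, q = 25.
The new curves are qd = 86 - 5P (demand) and qs = 5P - 54 (supply).
Clearing the new market: 86 - 5P = 5P - 54, so P = 14 and q = 16.
Expenditure moves from 14×25 = 350 to 14×16 = 224; change = -126.00.

-126.00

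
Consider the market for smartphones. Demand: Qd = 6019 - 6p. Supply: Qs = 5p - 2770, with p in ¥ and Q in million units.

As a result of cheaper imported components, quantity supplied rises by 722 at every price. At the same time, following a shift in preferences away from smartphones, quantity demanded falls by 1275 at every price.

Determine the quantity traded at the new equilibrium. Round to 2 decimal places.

Solve the original market: 6019 - 6p = 5p - 2770, hence p = 799 and Q = 1225.
After the shift, demand is Qd = 4744 - 6p and supply is Qs = 5p - 2048.
Equate the new curves: 4744 - 6p = 5p - 2048, giving 6792 = 11p, p = 6792/11 ≈ 617.4545, Q = 11432/11 ≈ 1039.2727.

1039.27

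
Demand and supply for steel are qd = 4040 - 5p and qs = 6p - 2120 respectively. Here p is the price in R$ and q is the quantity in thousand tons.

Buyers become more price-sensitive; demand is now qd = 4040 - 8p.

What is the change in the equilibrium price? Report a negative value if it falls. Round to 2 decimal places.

Initially, 4040 - 5p = 6p - 2120, so 6160 = 11p and p = 560, q = 1240.
With the change applied: demand qd = 4040 - 8p, supply qs = 6p - 2120.
New equilibrium: 4040 - 8p = 6p - 2120 ⇒ 6160 = 14p ⇒ p = 440, q = 520.
Δp = 440 − 560 = -120.00.

-120.00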